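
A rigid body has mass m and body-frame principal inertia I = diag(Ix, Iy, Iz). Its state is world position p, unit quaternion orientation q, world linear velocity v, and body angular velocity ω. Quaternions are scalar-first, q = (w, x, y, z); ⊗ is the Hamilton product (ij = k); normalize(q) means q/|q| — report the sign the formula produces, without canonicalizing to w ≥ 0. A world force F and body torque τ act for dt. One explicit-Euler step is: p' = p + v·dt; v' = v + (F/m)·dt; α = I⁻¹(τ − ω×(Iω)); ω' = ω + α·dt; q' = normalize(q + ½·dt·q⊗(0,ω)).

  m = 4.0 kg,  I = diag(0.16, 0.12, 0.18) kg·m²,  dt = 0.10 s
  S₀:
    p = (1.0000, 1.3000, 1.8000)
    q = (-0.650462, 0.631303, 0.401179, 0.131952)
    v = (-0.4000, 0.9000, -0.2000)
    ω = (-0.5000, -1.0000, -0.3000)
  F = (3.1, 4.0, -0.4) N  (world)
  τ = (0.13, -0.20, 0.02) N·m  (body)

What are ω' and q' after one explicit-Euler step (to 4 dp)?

ω' = (-0.4300, -1.1642, -0.2778)
q' = (-0.6116, 0.6471, 0.4391, 0.1200)

ω×(Iω) gyroscopic = (0.0180, -0.0030, -0.0200)
(τ − ω×Iω)/I = (0.7000, -1.6417, 0.2222)
new body rate ω' = (-0.4300, -1.1642, -0.2778)
Hamilton product q⊗(0,ω) = (0.7564161, 0.3368293, 0.7738769, -0.2355749)
q + ½dt·q⊗(0,ω), renormalized = (-0.6116, 0.6471, 0.4391, 0.1200)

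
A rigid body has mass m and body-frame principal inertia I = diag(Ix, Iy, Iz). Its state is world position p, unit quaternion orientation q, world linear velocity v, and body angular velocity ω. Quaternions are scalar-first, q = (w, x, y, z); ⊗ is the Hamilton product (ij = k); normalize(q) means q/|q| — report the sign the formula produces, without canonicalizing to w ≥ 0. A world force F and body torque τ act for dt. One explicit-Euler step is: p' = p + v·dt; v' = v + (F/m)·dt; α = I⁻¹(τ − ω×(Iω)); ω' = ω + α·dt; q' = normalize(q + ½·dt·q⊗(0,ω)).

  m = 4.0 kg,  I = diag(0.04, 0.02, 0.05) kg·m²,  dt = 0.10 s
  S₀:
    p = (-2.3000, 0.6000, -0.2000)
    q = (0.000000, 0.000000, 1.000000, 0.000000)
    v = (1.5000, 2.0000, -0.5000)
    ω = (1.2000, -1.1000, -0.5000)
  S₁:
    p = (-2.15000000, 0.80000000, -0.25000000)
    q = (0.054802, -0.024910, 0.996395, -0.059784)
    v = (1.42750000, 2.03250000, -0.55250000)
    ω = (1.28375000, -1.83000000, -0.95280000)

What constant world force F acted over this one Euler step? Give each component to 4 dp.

F = (-2.9000, 1.3000, -2.1000)

v₁ − v₀ = (-0.07250000, 0.03250000, -0.05250000)
applied force F = (-2.9000, 1.3000, -2.1000)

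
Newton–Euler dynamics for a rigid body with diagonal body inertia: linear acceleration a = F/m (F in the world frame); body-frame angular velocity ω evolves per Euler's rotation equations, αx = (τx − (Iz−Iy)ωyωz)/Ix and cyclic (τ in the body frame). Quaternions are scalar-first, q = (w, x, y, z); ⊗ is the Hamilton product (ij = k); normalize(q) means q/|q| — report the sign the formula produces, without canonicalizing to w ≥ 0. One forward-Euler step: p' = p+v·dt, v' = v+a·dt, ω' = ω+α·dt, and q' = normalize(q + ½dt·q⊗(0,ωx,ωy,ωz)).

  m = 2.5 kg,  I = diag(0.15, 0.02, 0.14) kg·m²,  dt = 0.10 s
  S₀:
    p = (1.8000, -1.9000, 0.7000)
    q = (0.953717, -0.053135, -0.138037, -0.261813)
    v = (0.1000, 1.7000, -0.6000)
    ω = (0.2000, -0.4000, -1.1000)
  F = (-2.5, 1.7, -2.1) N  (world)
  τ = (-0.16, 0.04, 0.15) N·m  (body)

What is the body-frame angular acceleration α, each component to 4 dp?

α = (-1.4187, 2.1100, 0.9971)

precession coupling ω×(Iω) = (0.0528, -0.0022, 0.0104)
(τ − ω×Iω)/I = (-1.4187, 2.1100, 0.9971)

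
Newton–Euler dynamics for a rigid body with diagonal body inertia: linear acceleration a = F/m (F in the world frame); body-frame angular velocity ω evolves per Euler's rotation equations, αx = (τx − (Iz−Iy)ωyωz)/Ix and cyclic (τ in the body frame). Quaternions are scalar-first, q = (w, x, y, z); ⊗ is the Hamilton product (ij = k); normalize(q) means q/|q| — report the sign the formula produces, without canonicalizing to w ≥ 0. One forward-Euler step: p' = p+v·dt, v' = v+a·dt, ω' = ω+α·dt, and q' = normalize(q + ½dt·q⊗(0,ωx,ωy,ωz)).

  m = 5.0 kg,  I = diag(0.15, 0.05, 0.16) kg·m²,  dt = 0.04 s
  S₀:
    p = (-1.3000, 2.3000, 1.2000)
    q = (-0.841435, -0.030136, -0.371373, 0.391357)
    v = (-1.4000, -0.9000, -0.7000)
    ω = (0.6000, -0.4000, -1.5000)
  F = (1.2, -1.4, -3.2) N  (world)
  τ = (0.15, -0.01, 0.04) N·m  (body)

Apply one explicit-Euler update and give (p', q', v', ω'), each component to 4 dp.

a = (0.2400, -0.2800, -0.6400)
new position p' = (-1.3560, 2.2640, 1.1720)
v + (F/m)dt = (-1.3904, -0.9112, -0.7256)
precession coupling ω×(Iω) = (0.0660, 0.0090, 0.0240)
(τ − ω×Iω)/I = (0.5600, -0.3800, 0.1000)
ω + α·dt = (0.6224, -0.4152, -1.4960)
q⊗(0,ω) = (0.4565679, 0.2087413, 0.5261842, 1.4970307)
updated quaternion q' = (-0.8318, -0.0259, -0.3606, 0.4211)

p' = (-1.3560, 2.2640, 1.1720)
q' = (-0.8318, -0.0259, -0.3606, 0.4211)
v' = (-1.3904, -0.9112, -0.7256)
ω' = (0.6224, -0.4152, -1.4960)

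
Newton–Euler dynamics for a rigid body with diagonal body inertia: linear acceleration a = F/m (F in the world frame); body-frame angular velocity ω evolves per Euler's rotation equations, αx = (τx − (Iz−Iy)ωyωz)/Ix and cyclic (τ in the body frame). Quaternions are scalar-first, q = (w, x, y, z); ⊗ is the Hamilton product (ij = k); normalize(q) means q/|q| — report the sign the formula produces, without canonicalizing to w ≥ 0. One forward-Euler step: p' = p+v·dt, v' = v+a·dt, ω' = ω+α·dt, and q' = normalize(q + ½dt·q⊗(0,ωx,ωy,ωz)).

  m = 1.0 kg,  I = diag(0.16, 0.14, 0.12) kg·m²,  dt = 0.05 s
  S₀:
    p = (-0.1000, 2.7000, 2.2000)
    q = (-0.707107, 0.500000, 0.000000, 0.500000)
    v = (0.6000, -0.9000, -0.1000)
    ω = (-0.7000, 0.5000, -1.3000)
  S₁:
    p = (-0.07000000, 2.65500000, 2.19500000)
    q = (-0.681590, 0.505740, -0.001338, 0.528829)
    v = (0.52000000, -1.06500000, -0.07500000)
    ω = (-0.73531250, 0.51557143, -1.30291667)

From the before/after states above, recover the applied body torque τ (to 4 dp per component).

τ = (-0.1000, 0.0800, 0.0000)

rate change Δω = (-0.03531250, 0.01557143, -0.00291667)
ω₀×(Iω₀) = (0.0130, 0.0364, 0.0070)
τ = I·(Δω/dt) + ω₀×(Iω₀) = (-0.1000, 0.0800, 0.0000)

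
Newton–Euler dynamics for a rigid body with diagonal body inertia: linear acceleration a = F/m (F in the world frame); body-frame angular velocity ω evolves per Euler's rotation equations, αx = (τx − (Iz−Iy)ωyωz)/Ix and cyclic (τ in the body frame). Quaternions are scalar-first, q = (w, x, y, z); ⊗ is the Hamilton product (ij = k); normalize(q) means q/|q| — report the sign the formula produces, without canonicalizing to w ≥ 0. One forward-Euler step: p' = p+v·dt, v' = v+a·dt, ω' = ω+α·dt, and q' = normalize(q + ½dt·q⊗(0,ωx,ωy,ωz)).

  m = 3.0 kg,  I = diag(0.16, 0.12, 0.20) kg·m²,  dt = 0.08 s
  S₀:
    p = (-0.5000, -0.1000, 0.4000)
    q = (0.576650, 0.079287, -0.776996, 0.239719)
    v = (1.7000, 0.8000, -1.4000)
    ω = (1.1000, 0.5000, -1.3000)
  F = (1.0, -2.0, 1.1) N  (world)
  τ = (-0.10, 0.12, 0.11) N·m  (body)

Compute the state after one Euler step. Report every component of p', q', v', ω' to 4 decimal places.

new position p' = (-0.3640, -0.0360, 0.2880)
v + (F/m)dt = (1.7267, 0.7467, -1.3707)
precession coupling ω×(Iω) = (-0.0520, 0.0572, -0.0220)
angular accel α = (-0.3000, 0.5233, 0.6600)
new body rate ω' = (1.0760, 0.5419, -1.2472)
q⊗(0,ω) = (0.6129170, 1.5245503, 0.6550890, 0.1446941)
q' = normalize(q + ½dt·q⊗(0,ω)) = (0.5997, 0.1399, -0.7489, 0.2449)

p' = (-0.3640, -0.0360, 0.2880)
q' = (0.5997, 0.1399, -0.7489, 0.2449)
v' = (1.7267, 0.7467, -1.3707)
ω' = (1.0760, 0.5419, -1.2472)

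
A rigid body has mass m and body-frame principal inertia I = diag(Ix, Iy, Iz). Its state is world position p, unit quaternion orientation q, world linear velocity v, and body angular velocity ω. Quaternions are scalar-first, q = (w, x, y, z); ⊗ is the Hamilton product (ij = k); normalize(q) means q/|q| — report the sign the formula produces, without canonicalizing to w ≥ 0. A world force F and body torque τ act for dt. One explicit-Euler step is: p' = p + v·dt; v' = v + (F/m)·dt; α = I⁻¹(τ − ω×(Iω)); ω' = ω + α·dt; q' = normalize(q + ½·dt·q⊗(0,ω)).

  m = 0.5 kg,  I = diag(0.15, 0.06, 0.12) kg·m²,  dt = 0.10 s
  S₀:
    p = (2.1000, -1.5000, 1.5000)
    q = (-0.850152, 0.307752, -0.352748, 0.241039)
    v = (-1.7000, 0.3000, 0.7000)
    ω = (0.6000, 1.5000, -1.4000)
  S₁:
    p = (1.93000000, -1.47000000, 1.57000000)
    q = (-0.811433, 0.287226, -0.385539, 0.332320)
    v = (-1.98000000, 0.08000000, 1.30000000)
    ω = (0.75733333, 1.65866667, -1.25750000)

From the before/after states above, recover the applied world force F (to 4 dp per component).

velocity change Δv = (-0.28000000, -0.22000000, 0.60000000)
F = m·Δv/dt = (-1.4000, -1.1000, 3.0000)

F = (-1.4000, -1.1000, 3.0000)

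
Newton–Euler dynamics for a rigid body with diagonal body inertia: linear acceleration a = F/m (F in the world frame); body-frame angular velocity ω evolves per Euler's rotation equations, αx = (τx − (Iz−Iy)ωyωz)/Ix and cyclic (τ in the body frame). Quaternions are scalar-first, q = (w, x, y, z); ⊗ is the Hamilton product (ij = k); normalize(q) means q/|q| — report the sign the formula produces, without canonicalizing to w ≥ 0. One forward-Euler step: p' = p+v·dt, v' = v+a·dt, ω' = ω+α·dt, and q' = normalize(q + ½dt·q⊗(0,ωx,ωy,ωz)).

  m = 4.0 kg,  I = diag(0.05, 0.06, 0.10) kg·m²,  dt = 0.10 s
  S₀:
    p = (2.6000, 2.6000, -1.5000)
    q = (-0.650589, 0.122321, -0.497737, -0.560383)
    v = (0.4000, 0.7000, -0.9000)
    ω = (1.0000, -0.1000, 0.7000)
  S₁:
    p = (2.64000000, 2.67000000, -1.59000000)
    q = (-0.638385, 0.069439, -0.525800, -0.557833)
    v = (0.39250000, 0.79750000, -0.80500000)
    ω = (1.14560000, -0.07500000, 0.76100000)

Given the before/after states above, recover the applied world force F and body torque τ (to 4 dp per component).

velocity change Δv = (-0.00750000, 0.09750000, 0.09500000)
F = m·Δv/dt = (-0.3000, 3.9000, 3.8000)
ω₁ − ω₀ = (0.14560000, 0.02500000, 0.06100000)
precession coupling = (-0.0028, -0.0350, -0.0010)
applied torque τ = (0.0700, -0.0200, 0.0600)

F = (-0.3000, 3.9000, 3.8000)
τ = (0.0700, -0.0200, 0.0600)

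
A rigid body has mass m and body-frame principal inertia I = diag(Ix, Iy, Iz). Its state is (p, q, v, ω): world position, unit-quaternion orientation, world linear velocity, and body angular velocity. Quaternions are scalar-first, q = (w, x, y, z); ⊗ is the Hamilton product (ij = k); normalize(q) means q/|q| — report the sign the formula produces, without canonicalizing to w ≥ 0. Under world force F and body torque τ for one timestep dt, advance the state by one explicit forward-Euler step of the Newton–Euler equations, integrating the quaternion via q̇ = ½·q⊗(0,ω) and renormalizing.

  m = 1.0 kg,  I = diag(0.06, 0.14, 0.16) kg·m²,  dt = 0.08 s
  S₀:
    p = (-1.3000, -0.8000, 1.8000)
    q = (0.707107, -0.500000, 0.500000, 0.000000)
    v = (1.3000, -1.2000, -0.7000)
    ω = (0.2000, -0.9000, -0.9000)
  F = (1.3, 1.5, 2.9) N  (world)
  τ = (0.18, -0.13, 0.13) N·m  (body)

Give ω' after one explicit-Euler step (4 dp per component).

ω×(Iω) gyroscopic = (0.0162, 0.0180, -0.0144)
angular accel α = (2.7300, -1.0571, 0.9025)
ω + α·dt = (0.4184, -0.9846, -0.8278)

ω' = (0.4184, -0.9846, -0.8278)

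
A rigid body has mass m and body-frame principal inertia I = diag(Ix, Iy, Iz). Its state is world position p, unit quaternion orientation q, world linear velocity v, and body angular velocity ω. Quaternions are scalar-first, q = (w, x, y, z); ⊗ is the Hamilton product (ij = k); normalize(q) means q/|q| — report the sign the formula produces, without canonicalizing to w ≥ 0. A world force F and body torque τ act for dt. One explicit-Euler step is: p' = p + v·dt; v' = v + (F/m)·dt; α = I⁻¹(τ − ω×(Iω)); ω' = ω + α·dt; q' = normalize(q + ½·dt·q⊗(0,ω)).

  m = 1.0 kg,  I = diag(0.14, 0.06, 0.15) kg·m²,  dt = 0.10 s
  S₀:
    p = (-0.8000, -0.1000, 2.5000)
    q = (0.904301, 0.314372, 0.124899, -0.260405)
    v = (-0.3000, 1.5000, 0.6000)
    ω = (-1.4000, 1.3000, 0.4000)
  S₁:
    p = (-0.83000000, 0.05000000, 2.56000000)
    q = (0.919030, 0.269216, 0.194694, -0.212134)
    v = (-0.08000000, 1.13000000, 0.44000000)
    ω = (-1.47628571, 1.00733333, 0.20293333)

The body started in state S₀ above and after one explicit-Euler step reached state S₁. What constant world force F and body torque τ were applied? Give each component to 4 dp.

F = (2.2000, -3.7000, -1.6000)
τ = (-0.0600, -0.1700, -0.1500)

Δv = v₁−v₀ = (0.22000000, -0.37000000, -0.16000000)
F = m·Δv/dt = (2.2000, -3.7000, -1.6000)
Δω = ω₁−ω₀ = (-0.07628571, -0.29266667, -0.19706667)
ω₀×(Iω₀) = (0.0468, 0.0056, 0.1456)
applied torque τ = (-0.0600, -0.1700, -0.1500)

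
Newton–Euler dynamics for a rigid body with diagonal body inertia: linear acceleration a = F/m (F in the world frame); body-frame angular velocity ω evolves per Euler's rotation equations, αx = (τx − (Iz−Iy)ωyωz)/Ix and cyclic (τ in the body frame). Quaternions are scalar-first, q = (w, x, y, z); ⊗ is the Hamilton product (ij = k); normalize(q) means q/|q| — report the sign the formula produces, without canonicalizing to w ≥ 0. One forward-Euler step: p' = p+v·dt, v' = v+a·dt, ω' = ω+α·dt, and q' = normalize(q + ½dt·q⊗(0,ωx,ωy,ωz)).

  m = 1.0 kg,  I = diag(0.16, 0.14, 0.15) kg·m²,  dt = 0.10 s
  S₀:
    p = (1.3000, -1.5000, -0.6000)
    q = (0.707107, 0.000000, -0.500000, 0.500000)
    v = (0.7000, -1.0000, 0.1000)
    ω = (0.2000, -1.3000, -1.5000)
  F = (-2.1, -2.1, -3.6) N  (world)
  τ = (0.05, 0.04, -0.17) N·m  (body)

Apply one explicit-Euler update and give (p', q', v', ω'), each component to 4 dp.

p' = (1.3700, -1.6000, -0.5900)
q' = (0.7086, 0.0767, -0.5383, 0.4497)
v' = (0.4900, -1.2100, -0.2600)
ω' = (0.2191, -1.2693, -1.6168)

gyro term ω×Iω = (0.0195, -0.0030, 0.0052)
angular accel α = (0.1906, 0.3071, -1.1680)
ω' = ω + α·dt = (0.2191, -1.2693, -1.6168)
Hamilton product q⊗(0,ω) = (0.1000000, 1.5414214, -0.8192391, -0.9606605)
q + ½dt·q⊗(0,ω), renormalized = (0.7086, 0.0767, -0.5383, 0.4497)
a = F/m = (-2.1000, -2.1000, -3.6000)
p + v·dt = (1.3700, -1.6000, -0.5900)
new velocity v' = (0.4900, -1.2100, -0.2600)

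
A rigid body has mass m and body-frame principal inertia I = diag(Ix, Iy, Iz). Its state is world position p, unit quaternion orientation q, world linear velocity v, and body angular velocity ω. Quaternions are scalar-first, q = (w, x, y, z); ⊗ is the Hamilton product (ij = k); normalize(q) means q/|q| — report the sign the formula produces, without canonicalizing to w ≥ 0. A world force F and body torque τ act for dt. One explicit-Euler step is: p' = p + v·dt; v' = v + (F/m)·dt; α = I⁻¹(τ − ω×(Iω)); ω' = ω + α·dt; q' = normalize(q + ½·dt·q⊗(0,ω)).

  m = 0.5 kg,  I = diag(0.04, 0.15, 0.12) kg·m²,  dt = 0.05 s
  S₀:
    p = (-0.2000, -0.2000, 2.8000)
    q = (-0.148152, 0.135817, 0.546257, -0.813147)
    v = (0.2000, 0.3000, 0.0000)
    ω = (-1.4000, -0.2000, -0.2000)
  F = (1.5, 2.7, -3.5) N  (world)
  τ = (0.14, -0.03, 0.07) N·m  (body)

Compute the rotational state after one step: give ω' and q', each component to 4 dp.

gyro term ω×Iω = (-0.0012, -0.0224, 0.0308)
α = I⁻¹(τ − ω×Iω) = (3.5300, -0.0507, 0.3267)
ω + α·dt = (-1.2235, -0.2025, -0.1837)
2q̇ = q⊗(0,ω) = (0.1367658, -0.0644680, 1.1951996, 0.7672268)
q' = normalize(q + ½dt·q⊗(0,ω)) = (-0.1446, 0.1341, 0.5758, -0.7935)

ω' = (-1.2235, -0.2025, -0.1837)
q' = (-0.1446, 0.1341, 0.5758, -0.7935)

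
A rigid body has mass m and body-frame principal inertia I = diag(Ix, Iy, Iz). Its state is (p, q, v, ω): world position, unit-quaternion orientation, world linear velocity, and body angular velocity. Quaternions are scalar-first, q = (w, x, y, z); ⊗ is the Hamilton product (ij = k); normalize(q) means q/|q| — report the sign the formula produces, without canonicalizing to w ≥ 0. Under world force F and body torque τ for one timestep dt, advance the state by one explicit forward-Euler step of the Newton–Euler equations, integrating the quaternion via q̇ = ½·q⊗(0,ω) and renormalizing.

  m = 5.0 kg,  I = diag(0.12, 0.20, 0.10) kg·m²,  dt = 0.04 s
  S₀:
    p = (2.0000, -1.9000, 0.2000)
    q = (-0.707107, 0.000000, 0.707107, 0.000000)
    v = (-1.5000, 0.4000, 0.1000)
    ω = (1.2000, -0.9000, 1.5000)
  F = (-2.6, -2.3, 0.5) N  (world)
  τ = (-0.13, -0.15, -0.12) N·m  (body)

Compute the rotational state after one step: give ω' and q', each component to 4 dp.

ω' = (1.1117, -0.9372, 1.4866)
q' = (-0.6938, 0.0042, 0.7192, -0.0381)

α = I⁻¹(τ − ω×Iω) = (-2.2083, -0.9300, -0.3360)
ω' = ω + α·dt = (1.1117, -0.9372, 1.4866)
Hamilton product q⊗(0,ω) = (0.6363963, 0.2121321, 0.6363963, -1.9091889)
updated quaternion q' = (-0.6938, 0.0042, 0.7192, -0.0381)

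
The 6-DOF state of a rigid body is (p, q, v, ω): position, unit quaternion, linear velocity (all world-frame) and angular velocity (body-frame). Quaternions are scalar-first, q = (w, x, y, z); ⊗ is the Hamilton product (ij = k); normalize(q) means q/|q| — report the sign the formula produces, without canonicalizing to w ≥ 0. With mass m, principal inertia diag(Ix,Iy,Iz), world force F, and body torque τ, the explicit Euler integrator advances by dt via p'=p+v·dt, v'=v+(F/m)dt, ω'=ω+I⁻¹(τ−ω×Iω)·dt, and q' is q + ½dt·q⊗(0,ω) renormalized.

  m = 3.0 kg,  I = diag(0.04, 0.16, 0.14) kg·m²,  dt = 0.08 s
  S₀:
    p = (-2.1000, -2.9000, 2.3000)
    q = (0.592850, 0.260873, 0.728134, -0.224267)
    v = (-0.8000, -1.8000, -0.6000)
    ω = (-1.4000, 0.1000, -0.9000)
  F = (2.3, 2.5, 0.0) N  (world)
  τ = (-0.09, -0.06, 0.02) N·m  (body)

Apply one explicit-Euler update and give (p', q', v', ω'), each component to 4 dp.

p' = (-2.1640, -3.0440, 2.2520)
q' = (0.5952, 0.2019, 0.7508, -0.2033)
v' = (-0.7387, -1.7333, -0.6000)
ω' = (-1.5836, 0.1330, -0.8790)

precession coupling ω×(Iω) = (0.0018, -0.1260, -0.0168)
(τ − ω×Iω)/I = (-2.2950, 0.4125, 0.2629)
ω + α·dt = (-1.5836, 0.1330, -0.8790)
q⊗(0,ω) = (0.0905685, -1.4628839, 0.6080445, 0.5119099)
q' = normalize(q + ½dt·q⊗(0,ω)) = (0.5952, 0.2019, 0.7508, -0.2033)
a = F/m = (0.7667, 0.8333, 0.0000)
p + v·dt = (-2.1640, -3.0440, 2.2520)
v + (F/m)dt = (-0.7387, -1.7333, -0.6000)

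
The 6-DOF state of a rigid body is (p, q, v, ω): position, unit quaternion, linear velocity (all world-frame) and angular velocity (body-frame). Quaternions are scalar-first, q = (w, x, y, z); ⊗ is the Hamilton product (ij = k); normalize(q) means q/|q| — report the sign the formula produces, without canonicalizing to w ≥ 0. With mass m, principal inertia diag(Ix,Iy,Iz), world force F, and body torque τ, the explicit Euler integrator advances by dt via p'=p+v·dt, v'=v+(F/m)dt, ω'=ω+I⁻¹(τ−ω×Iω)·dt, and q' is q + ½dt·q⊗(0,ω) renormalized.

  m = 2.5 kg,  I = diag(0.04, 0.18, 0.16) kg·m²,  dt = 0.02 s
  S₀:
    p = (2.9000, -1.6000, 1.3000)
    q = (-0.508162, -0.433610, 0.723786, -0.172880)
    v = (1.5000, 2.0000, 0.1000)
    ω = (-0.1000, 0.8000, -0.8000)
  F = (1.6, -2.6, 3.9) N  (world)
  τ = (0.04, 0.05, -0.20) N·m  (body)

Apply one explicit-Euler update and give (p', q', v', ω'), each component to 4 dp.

linear accel F/m = (0.6400, -1.0400, 1.5600)
new position p' = (2.9300, -1.5600, 1.3020)
v + (F/m)dt = (1.5128, 1.9792, 0.1312)
ω×(Iω) gyroscopic = (0.0128, -0.0096, -0.0112)
(τ − ω×Iω)/I = (0.6800, 0.3311, -1.1800)
ω + α·dt = (-0.0864, 0.8066, -0.8236)
Hamilton product q⊗(0,ω) = (-0.7606938, -0.3899086, -0.7361296, 0.1320202)
q + ½dt·q⊗(0,ω), renormalized = (-0.5157, -0.4375, 0.7164, -0.1715)

p' = (2.9300, -1.5600, 1.3020)
q' = (-0.5157, -0.4375, 0.7164, -0.1715)
v' = (1.5128, 1.9792, 0.1312)
ω' = (-0.0864, 0.8066, -0.8236)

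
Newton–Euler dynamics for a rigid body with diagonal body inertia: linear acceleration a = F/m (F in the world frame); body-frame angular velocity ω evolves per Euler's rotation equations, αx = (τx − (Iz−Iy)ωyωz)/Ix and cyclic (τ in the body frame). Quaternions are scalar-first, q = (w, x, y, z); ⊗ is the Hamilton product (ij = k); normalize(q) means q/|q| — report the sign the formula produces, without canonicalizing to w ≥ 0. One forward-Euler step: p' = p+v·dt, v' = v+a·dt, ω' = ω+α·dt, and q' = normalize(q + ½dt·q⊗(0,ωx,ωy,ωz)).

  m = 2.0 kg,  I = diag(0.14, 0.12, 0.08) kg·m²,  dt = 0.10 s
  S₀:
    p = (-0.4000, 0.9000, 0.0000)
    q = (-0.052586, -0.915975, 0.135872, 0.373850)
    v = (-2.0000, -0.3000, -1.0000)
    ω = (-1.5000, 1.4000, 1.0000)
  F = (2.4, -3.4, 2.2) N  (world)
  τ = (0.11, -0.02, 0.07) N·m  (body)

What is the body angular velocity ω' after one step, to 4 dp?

ω' = (-1.3814, 1.4583, 1.0350)

α = I⁻¹(τ − ω×Iω) = (1.1857, 0.5833, 0.3500)
ω + α·dt = (-1.3814, 1.4583, 1.0350)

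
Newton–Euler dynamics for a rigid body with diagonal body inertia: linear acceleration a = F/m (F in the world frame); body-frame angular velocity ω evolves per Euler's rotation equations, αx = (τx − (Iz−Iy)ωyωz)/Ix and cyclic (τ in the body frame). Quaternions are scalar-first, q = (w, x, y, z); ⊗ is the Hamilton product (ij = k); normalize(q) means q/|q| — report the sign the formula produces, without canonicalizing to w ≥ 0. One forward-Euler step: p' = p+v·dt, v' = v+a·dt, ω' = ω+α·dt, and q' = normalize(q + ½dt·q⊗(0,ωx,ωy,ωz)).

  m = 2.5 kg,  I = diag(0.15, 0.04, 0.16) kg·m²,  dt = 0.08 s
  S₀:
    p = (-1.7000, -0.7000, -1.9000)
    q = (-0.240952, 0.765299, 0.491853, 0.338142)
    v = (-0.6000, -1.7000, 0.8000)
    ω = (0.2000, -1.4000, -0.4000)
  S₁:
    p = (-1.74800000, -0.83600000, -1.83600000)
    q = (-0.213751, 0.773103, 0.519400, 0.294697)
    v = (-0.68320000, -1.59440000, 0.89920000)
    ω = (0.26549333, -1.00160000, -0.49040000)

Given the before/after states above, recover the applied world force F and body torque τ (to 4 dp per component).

Δv = v₁−v₀ = (-0.08320000, 0.10560000, 0.09920000)
m·(v₁−v₀)/dt = (-2.6000, 3.3000, 3.1000)
ω₁ − ω₀ = (0.06549333, 0.39840000, -0.09040000)
I·α + gyro = (0.1900, 0.2000, -0.1500)

F = (-2.6000, 3.3000, 3.1000)
τ = (0.1900, 0.2000, -0.1500)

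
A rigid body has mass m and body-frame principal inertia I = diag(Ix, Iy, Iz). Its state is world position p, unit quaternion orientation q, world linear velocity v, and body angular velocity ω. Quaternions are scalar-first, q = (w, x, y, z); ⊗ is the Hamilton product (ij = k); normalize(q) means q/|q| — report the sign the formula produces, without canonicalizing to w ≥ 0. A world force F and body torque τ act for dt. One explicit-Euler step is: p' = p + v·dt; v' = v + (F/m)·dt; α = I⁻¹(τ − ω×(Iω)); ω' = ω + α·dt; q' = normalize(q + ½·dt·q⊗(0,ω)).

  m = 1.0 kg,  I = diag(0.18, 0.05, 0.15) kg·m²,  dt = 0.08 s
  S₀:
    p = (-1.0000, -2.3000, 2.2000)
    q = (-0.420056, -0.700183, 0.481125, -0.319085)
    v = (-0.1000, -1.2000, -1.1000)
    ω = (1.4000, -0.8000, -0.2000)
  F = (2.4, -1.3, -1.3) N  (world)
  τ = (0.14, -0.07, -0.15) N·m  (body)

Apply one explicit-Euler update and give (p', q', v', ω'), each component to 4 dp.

p' = p + v·dt = (-1.0080, -2.3960, 2.1120)
v' = v + a·dt = (0.0920, -1.3040, -1.2040)
ω×(Iω) gyroscopic = (0.0160, -0.0084, 0.1456)
angular accel α = (0.6889, -1.2320, -1.9707)
ω' = ω + α·dt = (1.4551, -0.8986, -0.3577)
q⊗(0,ω) = (1.3013392, -0.9395714, -0.2507108, -0.0294174)
q + ½dt·q⊗(0,ω), renormalized = (-0.3672, -0.7362, 0.4701, -0.3196)

p' = (-1.0080, -2.3960, 2.1120)
q' = (-0.3672, -0.7362, 0.4701, -0.3196)
v' = (0.0920, -1.3040, -1.2040)
ω' = (1.4551, -0.8986, -0.3577)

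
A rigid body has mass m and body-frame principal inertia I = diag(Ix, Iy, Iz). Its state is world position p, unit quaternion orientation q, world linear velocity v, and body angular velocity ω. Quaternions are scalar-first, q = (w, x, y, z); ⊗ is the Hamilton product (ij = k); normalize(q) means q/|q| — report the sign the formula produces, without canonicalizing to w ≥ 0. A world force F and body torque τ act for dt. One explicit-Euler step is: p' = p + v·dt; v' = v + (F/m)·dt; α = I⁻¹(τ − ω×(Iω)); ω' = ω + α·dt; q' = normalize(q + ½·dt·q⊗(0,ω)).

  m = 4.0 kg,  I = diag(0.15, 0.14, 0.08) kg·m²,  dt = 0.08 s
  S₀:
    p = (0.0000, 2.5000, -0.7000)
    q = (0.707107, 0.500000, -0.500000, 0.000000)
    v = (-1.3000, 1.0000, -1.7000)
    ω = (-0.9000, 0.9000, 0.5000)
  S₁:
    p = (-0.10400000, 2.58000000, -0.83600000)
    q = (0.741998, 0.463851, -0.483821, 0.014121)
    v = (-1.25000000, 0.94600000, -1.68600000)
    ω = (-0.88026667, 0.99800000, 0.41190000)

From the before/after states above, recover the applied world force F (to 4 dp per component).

F = (2.5000, -2.7000, 0.7000)

velocity change Δv = (0.05000000, -0.05400000, 0.01400000)
m·(v₁−v₀)/dt = (2.5000, -2.7000, 0.7000)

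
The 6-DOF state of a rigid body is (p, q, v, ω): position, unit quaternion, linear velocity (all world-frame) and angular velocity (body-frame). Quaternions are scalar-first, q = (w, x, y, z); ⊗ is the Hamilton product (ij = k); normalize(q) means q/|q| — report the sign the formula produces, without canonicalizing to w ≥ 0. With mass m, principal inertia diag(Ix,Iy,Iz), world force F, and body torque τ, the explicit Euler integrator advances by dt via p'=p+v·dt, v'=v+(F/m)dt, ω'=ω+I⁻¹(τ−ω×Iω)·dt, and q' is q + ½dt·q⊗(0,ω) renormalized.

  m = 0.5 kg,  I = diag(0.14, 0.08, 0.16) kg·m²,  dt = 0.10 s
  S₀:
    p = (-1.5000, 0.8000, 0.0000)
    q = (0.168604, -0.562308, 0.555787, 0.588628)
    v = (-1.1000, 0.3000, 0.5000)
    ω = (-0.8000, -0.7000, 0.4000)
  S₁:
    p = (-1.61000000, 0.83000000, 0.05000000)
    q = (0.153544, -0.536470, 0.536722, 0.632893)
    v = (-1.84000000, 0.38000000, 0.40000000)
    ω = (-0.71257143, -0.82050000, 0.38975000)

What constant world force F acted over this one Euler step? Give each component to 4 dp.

F = (-3.7000, 0.4000, -0.5000)

velocity change Δv = (-0.74000000, 0.08000000, -0.10000000)
applied force F = (-3.7000, 0.4000, -0.5000)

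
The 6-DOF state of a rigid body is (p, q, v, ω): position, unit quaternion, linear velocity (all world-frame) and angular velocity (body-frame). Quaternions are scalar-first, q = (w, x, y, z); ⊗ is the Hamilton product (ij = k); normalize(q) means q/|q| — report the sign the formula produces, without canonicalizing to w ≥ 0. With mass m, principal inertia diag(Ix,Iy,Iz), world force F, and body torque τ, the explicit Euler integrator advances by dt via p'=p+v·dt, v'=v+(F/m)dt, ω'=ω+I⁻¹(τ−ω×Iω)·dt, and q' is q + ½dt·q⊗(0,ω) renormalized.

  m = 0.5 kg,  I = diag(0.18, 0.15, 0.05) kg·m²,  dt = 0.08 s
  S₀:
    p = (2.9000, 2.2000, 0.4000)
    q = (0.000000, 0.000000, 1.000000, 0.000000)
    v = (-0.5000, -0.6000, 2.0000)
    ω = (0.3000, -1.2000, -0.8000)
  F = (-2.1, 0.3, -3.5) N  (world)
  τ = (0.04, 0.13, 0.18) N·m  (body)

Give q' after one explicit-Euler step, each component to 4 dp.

q' = (0.0479, -0.0319, 0.9983, -0.0120)

q⊗(0,ω) = (1.2000000, -0.8000000, 0.0000000, -0.3000000)
q + ½dt·q⊗(0,ω), renormalized = (0.0479, -0.0319, 0.9983, -0.0120)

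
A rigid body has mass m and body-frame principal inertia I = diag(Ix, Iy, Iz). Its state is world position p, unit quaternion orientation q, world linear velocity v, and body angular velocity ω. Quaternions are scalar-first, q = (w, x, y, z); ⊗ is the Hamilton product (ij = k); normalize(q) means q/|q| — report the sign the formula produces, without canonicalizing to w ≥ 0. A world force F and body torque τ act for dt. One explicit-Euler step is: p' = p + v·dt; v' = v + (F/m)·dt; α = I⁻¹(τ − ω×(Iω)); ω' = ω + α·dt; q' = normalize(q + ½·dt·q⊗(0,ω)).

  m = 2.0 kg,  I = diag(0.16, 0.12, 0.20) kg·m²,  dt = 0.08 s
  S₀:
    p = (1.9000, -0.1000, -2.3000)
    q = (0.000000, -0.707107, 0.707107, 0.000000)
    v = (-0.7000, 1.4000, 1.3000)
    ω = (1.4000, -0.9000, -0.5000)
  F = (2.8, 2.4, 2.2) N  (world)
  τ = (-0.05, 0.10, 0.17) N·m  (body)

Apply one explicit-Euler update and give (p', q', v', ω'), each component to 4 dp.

precession coupling ω×(Iω) = (0.0360, 0.0280, 0.0504)
(τ − ω×Iω)/I = (-0.5375, 0.6000, 0.5980)
ω + α·dt = (1.3570, -0.8520, -0.4522)
Hamilton product q⊗(0,ω) = (1.6263461, -0.3535535, -0.3535535, -0.3535535)
q' = normalize(q + ½dt·q⊗(0,ω)) = (0.0649, -0.7195, 0.6913, -0.0141)
a = (1.4000, 1.2000, 1.1000)
new position p' = (1.8440, 0.0120, -2.1960)
new velocity v' = (-0.5880, 1.4960, 1.3880)

p' = (1.8440, 0.0120, -2.1960)
q' = (0.0649, -0.7195, 0.6913, -0.0141)
v' = (-0.5880, 1.4960, 1.3880)
ω' = (1.3570, -0.8520, -0.4522)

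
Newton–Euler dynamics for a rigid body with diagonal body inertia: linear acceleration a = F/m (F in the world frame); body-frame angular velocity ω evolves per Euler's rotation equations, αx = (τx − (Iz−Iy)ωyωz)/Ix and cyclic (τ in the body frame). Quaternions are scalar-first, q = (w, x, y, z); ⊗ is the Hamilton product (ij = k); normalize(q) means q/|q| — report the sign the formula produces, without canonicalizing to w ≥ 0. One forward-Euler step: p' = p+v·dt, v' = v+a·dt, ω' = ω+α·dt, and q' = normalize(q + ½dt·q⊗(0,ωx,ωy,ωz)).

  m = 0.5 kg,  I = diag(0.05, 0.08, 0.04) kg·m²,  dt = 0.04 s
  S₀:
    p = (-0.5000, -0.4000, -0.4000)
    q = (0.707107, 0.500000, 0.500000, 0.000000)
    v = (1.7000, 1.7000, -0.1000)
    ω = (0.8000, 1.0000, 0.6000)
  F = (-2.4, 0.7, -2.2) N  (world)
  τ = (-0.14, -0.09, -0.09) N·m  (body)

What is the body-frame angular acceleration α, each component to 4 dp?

ω×(Iω) gyroscopic = (-0.0240, 0.0048, 0.0240)
angular accel α = (-2.3200, -1.1850, -2.8500)

α = (-2.3200, -1.1850, -2.8500)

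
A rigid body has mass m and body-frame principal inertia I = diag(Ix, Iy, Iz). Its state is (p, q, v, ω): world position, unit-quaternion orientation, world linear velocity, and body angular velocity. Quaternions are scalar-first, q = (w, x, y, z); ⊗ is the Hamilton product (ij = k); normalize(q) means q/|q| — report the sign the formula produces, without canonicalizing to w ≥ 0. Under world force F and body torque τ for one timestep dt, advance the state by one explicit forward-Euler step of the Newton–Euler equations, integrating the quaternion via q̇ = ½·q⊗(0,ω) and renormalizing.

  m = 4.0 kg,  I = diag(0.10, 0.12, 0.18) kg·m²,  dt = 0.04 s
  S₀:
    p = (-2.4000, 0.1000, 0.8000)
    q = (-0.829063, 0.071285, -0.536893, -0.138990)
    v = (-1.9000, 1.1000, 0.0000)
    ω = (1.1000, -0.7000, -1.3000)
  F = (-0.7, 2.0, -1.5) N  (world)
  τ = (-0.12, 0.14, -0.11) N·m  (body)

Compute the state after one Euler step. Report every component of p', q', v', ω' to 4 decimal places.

p' = (-2.4760, 0.1440, 0.8000)
q' = (-0.8412, 0.0650, -0.5261, -0.1065)
v' = (-1.9070, 1.1200, -0.0150)
ω' = (1.0302, -0.6915, -1.3210)

ω×(Iω) gyroscopic = (0.0546, 0.1144, -0.0154)
angular accel α = (-1.7460, 0.2133, -0.5256)
ω' = ω + α·dt = (1.0302, -0.6915, -1.3210)
q⊗(0,ω) = (-0.6349256, -0.3113014, 0.5201256, 1.6184647)
updated quaternion q' = (-0.8412, 0.0650, -0.5261, -0.1065)
p' = p + v·dt = (-2.4760, 0.1440, 0.8000)
v + (F/m)dt = (-1.9070, 1.1200, -0.0150)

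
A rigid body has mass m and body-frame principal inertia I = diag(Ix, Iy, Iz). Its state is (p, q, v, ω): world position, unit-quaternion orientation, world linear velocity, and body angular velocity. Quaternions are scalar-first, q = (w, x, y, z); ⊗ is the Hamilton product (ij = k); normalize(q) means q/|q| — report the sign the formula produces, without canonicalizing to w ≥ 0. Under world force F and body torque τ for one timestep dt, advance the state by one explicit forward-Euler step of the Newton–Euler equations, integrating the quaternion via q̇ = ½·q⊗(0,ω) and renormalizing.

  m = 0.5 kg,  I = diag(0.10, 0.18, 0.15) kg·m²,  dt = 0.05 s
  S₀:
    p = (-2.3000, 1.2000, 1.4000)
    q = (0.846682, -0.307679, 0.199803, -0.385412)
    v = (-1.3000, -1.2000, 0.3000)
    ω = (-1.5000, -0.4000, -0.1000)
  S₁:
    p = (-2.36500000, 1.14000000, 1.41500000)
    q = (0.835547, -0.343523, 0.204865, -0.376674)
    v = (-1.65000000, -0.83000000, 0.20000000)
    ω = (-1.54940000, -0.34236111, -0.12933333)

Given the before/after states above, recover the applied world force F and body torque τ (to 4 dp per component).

F = (-3.5000, 3.7000, -1.0000)
τ = (-0.1000, 0.2000, -0.0400)

velocity change Δv = (-0.35000000, 0.37000000, -0.10000000)
applied force F = (-3.5000, 3.7000, -1.0000)
ω₁ − ω₀ = (-0.04940000, 0.05763889, -0.02933333)
gyro term ω₀×Iω₀ = (-0.0012, -0.0075, 0.0480)
I·α + gyro = (-0.1000, 0.2000, -0.0400)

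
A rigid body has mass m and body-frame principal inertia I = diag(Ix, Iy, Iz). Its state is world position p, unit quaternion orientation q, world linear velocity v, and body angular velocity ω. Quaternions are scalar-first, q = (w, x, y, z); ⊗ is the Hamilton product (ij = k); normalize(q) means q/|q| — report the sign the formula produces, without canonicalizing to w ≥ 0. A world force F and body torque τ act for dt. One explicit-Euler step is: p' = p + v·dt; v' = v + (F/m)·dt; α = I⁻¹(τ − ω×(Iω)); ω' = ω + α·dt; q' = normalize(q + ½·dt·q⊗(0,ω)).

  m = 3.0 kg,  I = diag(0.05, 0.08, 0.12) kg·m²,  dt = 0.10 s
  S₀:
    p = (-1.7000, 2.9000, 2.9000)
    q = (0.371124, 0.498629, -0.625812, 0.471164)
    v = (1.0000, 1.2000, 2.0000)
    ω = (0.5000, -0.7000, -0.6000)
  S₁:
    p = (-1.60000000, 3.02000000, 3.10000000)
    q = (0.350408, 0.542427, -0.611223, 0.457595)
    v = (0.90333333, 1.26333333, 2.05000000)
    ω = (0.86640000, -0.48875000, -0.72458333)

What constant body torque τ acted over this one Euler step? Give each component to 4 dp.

ω₁ − ω₀ = (0.36640000, 0.21125000, -0.12458333)
gyro term ω₀×Iω₀ = (0.0168, 0.0210, -0.0105)
applied torque τ = (0.2000, 0.1900, -0.1600)

τ = (0.2000, 0.1900, -0.1600)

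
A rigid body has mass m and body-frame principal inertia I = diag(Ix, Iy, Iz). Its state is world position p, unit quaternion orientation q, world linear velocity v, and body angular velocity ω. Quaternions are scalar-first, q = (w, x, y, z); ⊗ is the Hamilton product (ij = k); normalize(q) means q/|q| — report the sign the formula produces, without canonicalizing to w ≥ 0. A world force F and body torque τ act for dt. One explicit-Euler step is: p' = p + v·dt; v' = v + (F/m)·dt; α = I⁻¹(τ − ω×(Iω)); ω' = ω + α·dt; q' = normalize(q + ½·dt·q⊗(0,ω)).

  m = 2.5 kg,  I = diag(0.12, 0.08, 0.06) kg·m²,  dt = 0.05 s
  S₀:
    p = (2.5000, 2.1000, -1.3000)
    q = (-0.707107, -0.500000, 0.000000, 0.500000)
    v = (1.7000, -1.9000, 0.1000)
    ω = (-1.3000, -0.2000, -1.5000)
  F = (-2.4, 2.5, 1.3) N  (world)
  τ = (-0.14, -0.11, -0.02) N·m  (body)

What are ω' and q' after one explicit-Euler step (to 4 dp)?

ω' = (-1.3558, -0.3419, -1.5080)
q' = (-0.7037, -0.4739, -0.0314, 0.5284)

precession coupling ω×(Iω) = (-0.0060, 0.1170, -0.0104)
α = I⁻¹(τ − ω×Iω) = (-1.1167, -2.8375, -0.1600)
ω' = ω + α·dt = (-1.3558, -0.3419, -1.5080)
Hamilton product q⊗(0,ω) = (0.1000000, 1.0192391, -1.2585786, 1.1606605)
updated quaternion q' = (-0.7037, -0.4739, -0.0314, 0.5284)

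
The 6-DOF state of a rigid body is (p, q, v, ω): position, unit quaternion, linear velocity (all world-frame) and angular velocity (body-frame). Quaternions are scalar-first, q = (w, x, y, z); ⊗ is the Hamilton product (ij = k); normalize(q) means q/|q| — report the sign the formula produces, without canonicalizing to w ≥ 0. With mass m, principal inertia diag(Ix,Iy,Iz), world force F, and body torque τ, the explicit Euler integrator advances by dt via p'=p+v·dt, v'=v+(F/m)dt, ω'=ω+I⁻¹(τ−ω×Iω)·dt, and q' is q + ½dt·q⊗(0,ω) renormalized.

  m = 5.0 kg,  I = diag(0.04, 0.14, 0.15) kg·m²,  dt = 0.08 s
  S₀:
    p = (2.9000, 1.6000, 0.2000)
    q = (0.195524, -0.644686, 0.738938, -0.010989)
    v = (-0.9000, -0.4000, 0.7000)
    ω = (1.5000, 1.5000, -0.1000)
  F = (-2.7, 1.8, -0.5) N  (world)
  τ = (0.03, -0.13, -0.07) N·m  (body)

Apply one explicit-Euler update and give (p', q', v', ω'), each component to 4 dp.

p' = (2.8280, 1.5680, 0.2560)
q' = (0.1891, -0.6330, 0.7447, -0.0944)
v' = (-0.9432, -0.3712, 0.6920)
ω' = (1.5630, 1.4163, -0.2573)

α = I⁻¹(τ − ω×Iω) = (0.7875, -1.0464, -1.9667)
new body rate ω' = (1.5630, 1.4163, -0.2573)
Hamilton product q⊗(0,ω) = (-0.1424769, 0.2358757, 0.2123339, -2.0949884)
updated quaternion q' = (0.1891, -0.6330, 0.7447, -0.0944)
p + v·dt = (2.8280, 1.5680, 0.2560)
v + (F/m)dt = (-0.9432, -0.3712, 0.6920)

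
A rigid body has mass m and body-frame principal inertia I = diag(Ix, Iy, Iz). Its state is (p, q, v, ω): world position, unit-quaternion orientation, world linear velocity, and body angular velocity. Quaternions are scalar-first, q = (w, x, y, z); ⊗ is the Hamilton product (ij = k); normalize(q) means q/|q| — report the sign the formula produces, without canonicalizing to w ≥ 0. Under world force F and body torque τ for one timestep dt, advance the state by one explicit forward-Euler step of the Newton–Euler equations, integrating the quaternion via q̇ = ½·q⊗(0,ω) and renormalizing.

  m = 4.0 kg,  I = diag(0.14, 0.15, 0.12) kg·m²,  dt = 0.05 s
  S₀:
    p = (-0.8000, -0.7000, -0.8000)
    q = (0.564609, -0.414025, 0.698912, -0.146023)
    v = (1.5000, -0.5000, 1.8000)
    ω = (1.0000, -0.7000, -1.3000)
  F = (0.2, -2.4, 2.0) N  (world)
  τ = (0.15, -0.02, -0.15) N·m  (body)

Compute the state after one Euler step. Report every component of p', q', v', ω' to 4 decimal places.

linear accel F/m = (0.0500, -0.6000, 0.5000)
p + v·dt = (-0.7250, -0.7250, -0.7100)
v' = v + a·dt = (1.5025, -0.5300, 1.8250)
(τ − ω×Iω)/I = (1.2664, 0.0400, -1.1917)
new body rate ω' = (1.0633, -0.6980, -1.3596)
2q̇ = q⊗(0,ω) = (0.7134335, -0.4461927, -1.0794818, -1.1430862)
q + ½dt·q⊗(0,ω), renormalized = (0.5819, -0.4248, 0.6713, -0.1744)

p' = (-0.7250, -0.7250, -0.7100)
q' = (0.5819, -0.4248, 0.6713, -0.1744)
v' = (1.5025, -0.5300, 1.8250)
ω' = (1.0633, -0.6980, -1.3596)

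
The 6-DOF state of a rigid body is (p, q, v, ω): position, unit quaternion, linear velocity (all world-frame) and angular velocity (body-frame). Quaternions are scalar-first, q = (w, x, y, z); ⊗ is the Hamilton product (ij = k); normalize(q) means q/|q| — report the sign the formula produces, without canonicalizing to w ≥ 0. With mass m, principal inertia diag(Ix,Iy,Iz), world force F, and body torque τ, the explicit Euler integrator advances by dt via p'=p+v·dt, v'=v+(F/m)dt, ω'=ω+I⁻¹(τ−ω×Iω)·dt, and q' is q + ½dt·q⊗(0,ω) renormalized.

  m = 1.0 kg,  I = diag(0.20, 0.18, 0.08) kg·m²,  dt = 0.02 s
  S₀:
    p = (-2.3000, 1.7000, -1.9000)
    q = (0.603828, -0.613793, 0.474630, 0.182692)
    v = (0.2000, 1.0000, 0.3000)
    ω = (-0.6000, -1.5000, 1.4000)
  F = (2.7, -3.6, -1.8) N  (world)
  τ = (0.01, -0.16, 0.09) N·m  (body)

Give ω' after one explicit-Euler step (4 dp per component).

ω' = (-0.6200, -1.5066, 1.4270)

precession coupling ω×(Iω) = (0.2100, -0.1008, -0.0180)
(τ − ω×Iω)/I = (-1.0000, -0.3289, 1.3500)
ω + α·dt = (-0.6200, -1.5066, 1.4270)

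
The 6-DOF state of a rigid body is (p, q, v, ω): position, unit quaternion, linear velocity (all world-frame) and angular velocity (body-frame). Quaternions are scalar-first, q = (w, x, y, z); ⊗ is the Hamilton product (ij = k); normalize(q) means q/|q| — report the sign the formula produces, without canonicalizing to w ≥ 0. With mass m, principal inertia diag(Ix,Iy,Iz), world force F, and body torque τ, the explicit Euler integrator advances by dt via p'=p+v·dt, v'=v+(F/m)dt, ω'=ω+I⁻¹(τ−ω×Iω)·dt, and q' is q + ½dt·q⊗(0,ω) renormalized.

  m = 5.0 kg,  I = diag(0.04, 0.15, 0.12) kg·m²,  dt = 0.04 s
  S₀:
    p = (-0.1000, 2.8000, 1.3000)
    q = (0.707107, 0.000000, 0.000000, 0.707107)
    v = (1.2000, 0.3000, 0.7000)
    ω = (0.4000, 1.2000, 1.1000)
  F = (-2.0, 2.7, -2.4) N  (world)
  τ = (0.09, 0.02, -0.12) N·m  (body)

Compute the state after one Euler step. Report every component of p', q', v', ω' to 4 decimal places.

p' = (-0.0520, 2.8120, 1.3280)
q' = (0.6912, -0.0113, 0.0226, 0.7223)
v' = (1.1840, 0.3216, 0.6808)
ω' = (0.5296, 1.2147, 1.0424)

ω×(Iω) gyroscopic = (-0.0396, -0.0352, 0.0528)
α = I⁻¹(τ − ω×Iω) = (3.2400, 0.3680, -1.4400)
new body rate ω' = (0.5296, 1.2147, 1.0424)
2q̇ = q⊗(0,ω) = (-0.7778177, -0.5656856, 1.1313712, 0.7778177)
updated quaternion q' = (0.6912, -0.0113, 0.0226, 0.7223)
a = F/m = (-0.4000, 0.5400, -0.4800)
p' = p + v·dt = (-0.0520, 2.8120, 1.3280)
v' = v + a·dt = (1.1840, 0.3216, 0.6808)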